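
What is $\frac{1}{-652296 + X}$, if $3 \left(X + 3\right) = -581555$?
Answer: $- \frac{3}{2538452} \approx -1.1818 \cdot 10^{-6}$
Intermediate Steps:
$X = - \frac{581564}{3}$ ($X = -3 + \frac{1}{3} \left(-581555\right) = -3 - \frac{581555}{3} = - \frac{581564}{3} \approx -1.9385 \cdot 10^{5}$)
$\frac{1}{-652296 + X} = \frac{1}{-652296 - \frac{581564}{3}} = \frac{1}{- \frac{2538452}{3}} = - \frac{3}{2538452}$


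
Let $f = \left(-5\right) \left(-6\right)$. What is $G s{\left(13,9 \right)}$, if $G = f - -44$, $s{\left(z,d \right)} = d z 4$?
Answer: $34632$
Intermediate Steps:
$s{\left(z,d \right)} = 4 d z$
$f = 30$
$G = 74$ ($G = 30 - -44 = 30 + 44 = 74$)
$G s{\left(13,9 \right)} = 74 \cdot 4 \cdot 9 \cdot 13 = 74 \cdot 468 = 34632$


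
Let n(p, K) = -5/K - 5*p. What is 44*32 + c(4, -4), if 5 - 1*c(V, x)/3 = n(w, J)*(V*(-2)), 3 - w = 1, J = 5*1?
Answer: 1159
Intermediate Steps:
J = 5
w = 2 (w = 3 - 1*1 = 3 - 1 = 2)
n(p, K) = -5*p - 5/K
c(V, x) = 15 - 66*V (c(V, x) = 15 - 3*(-5*2 - 5/5)*V*(-2) = 15 - 3*(-10 - 5*1/5)*(-2*V) = 15 - 3*(-10 - 1)*(-2*V) = 15 - (-33)*(-2*V) = 15 - 66*V)
44*32 + c(4, -4) = 44*32 + (15 - 66*4) = 1408 + (15 - 264) = 1408 - 249 = 1159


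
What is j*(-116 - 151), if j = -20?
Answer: 5340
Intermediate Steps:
j*(-116 - 151) = -20*(-116 - 151) = -20*(-267) = 5340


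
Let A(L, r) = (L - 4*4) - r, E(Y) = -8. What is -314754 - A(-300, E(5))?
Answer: -314446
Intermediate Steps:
A(L, r) = -16 + L - r (A(L, r) = (L - 16) - r = (-16 + L) - r = -16 + L - r)
-314754 - A(-300, E(5)) = -314754 - (-16 - 300 - 1*(-8)) = -314754 - (-16 - 300 + 8) = -314754 - 1*(-308) = -314754 + 308 = -314446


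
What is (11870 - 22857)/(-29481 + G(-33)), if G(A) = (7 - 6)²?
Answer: 10987/29480 ≈ 0.37269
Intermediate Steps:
G(A) = 1 (G(A) = 1² = 1)
(11870 - 22857)/(-29481 + G(-33)) = (11870 - 22857)/(-29481 + 1) = -10987/(-29480) = -10987*(-1/29480) = 10987/29480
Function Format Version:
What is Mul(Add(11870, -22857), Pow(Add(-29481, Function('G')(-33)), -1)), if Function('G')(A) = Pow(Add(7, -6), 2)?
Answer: Rational(10987, 29480) ≈ 0.37269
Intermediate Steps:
Function('G')(A) = 1 (Function('G')(A) = Pow(1, 2) = 1)
Mul(Add(11870, -22857), Pow(Add(-29481, Function('G')(-33)), -1)) = Mul(Add(11870, -22857), Pow(Add(-29481, 1), -1)) = Mul(-10987, Pow(-29480, -1)) = Mul(-10987, Rational(-1, 29480)) = Rational(10987, 29480)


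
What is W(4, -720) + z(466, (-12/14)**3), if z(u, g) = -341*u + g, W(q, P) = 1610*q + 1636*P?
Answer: -456322614/343 ≈ -1.3304e+6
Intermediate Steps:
z(u, g) = g - 341*u
W(4, -720) + z(466, (-12/14)**3) = (1610*4 + 1636*(-720)) + ((-12/14)**3 - 341*466) = (6440 - 1177920) + ((-12*1/14)**3 - 158906) = -1171480 + ((-6/7)**3 - 158906) = -1171480 + (-216/343 - 158906) = -1171480 - 54504974/343 = -456322614/343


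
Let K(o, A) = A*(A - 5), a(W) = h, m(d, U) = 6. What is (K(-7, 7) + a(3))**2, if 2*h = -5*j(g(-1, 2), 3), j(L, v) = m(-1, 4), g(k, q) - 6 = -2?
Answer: 1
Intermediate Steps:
g(k, q) = 4 (g(k, q) = 6 - 2 = 4)
j(L, v) = 6
h = -15 (h = (-5*6)/2 = (1/2)*(-30) = -15)
a(W) = -15
K(o, A) = A*(-5 + A)
(K(-7, 7) + a(3))**2 = (7*(-5 + 7) - 15)**2 = (7*2 - 15)**2 = (14 - 15)**2 = (-1)**2 = 1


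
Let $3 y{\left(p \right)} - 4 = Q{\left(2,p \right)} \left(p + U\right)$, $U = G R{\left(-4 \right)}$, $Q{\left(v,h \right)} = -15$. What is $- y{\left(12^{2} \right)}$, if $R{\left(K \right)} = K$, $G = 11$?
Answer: $\frac{1496}{3} \approx 498.67$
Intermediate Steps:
$U = -44$ ($U = 11 \left(-4\right) = -44$)
$y{\left(p \right)} = \frac{664}{3} - 5 p$ ($y{\left(p \right)} = \frac{4}{3} + \frac{\left(-15\right) \left(p - 44\right)}{3} = \frac{4}{3} + \frac{\left(-15\right) \left(-44 + p\right)}{3} = \frac{4}{3} + \frac{660 - 15 p}{3} = \frac{4}{3} - \left(-220 + 5 p\right) = \frac{664}{3} - 5 p$)
$- y{\left(12^{2} \right)} = - (\frac{664}{3} - 5 \cdot 12^{2}) = - (\frac{664}{3} - 720) = \left(-1\right) \left(- \frac{1496}{3}\right) = \frac{1496}{3}$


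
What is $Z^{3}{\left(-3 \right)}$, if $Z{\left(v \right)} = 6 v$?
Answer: $-5832$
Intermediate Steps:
$Z^{3}{\left(-3 \right)} = \left(6 \left(-3\right)\right)^{3} = \left(-18\right)^{3} = -5832$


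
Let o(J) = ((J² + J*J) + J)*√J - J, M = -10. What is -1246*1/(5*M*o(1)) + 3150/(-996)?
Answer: 19292/2075 ≈ 9.2973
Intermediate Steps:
o(J) = -J + √J*(J + 2*J²) (o(J) = ((J² + J²) + J)*√J - J = (2*J² + J)*√J - J = (J + 2*J²)*√J - J = √J*(J + 2*J²) - J = -J + √J*(J + 2*J²))
-1246*1/(5*M*o(1)) + 3150/(-996) = -1246*(-1/(50*(1^(3/2) - 1*1 + 2*1^(5/2)))) + 3150/(-996) = -1246*(-1/(50*(1 - 1 + 2*1))) + 3150*(-1/996) = -1246*(-1/(50*(1 - 1 + 2))) - 525/166 = -1246/((2*(-10))*5) - 525/166 = -1246/((-20*5)) - 525/166 = -1246/(-100) - 525/166 = -1246*(-1/100) - 525/166 = 623/50 - 525/166 = 19292/2075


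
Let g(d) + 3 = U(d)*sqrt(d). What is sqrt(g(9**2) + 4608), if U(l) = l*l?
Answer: 103*sqrt(6) ≈ 252.30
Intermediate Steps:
U(l) = l**2
g(d) = -3 + d**(5/2) (g(d) = -3 + d**2*sqrt(d) = -3 + d**(5/2))
sqrt(g(9**2) + 4608) = sqrt((-3 + (9**2)**(5/2)) + 4608) = sqrt((-3 + 81**(5/2)) + 4608) = sqrt((-3 + 59049) + 4608) = sqrt(59046 + 4608) = sqrt(63654) = 103*sqrt(6)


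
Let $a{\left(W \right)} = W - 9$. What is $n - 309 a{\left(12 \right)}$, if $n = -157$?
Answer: $-1084$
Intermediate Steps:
$a{\left(W \right)} = -9 + W$ ($a{\left(W \right)} = W - 9 = -9 + W$)
$n - 309 a{\left(12 \right)} = -157 - 309 \left(-9 + 12\right) = -157 - 927 = -1084$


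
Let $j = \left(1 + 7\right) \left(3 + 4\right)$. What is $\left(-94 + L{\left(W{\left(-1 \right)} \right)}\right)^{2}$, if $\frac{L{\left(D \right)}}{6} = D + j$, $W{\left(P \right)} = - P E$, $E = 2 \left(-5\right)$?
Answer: $33124$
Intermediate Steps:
$j = 56$ ($j = 8 \cdot 7 = 56$)
$E = -10$
$W{\left(P \right)} = 10 P$ ($W{\left(P \right)} = - P \left(-10\right) = 10 P$)
$L{\left(D \right)} = 336 + 6 D$ ($L{\left(D \right)} = 6 \left(D + 56\right) = 6 \left(56 + D\right) = 336 + 6 D$)
$\left(-94 + L{\left(W{\left(-1 \right)} \right)}\right)^{2} = \left(-94 + \left(336 + 6 \cdot 10 \left(-1\right)\right)\right)^{2} = \left(-94 + \left(336 + 6 \left(-10\right)\right)\right)^{2} = \left(-94 + \left(336 - 60\right)\right)^{2} = \left(-94 + 276\right)^{2} = 182^{2} = 33124$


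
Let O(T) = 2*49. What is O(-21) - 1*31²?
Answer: -863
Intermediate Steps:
O(T) = 98
O(-21) - 1*31² = 98 - 1*31² = 98 - 1*961 = 98 - 961 = -863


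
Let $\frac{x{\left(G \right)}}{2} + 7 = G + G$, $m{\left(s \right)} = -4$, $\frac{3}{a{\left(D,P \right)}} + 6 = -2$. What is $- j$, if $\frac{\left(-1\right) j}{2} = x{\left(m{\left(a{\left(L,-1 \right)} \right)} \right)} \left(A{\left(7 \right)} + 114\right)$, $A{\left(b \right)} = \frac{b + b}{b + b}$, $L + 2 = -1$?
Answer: $-6900$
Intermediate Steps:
$L = -3$ ($L = -2 - 1 = -3$)
$a{\left(D,P \right)} = - \frac{3}{8}$ ($a{\left(D,P \right)} = \frac{3}{-6 - 2} = \frac{3}{-8} = 3 \left(- \frac{1}{8}\right) = - \frac{3}{8}$)
$x{\left(G \right)} = -14 + 4 G$ ($x{\left(G \right)} = -14 + 2 \left(G + G\right) = -14 + 2 \cdot 2 G = -14 + 4 G$)
$A{\left(b \right)} = 1$ ($A{\left(b \right)} = \frac{2 b}{2 b} = 2 b \frac{1}{2 b} = 1$)
$j = 6900$ ($j = - 2 \left(-14 + 4 \left(-4\right)\right) \left(1 + 114\right) = - 2 \left(-14 - 16\right) 115 = - 2 \left(\left(-30\right) 115\right) = \left(-2\right) \left(-3450\right) = 6900$)
$- j = \left(-1\right) 6900 = -6900$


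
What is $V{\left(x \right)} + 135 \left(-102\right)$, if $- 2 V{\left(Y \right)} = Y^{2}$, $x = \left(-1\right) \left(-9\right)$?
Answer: $- \frac{27621}{2} \approx -13811.0$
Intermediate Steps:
$x = 9$
$V{\left(Y \right)} = - \frac{Y^{2}}{2}$
$V{\left(x \right)} + 135 \left(-102\right) = - \frac{9^{2}}{2} + 135 \left(-102\right) = \left(- \frac{1}{2}\right) 81 - 13770 = - \frac{81}{2} - 13770 = - \frac{27621}{2}$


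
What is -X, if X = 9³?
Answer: -729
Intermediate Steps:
X = 729
-X = -1*729 = -729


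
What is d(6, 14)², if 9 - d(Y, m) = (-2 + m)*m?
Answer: 25281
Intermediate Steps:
d(Y, m) = 9 - m*(-2 + m) (d(Y, m) = 9 - (-2 + m)*m = 9 - m*(-2 + m))
d(6, 14)² = (9 - 1*14² + 2*14)² = (9 - 1*196 + 28)² = (9 - 196 + 28)² = (-159)² = 25281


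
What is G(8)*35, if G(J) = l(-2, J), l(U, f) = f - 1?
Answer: 245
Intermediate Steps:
l(U, f) = -1 + f
G(J) = -1 + J
G(8)*35 = (-1 + 8)*35 = 7*35 = 245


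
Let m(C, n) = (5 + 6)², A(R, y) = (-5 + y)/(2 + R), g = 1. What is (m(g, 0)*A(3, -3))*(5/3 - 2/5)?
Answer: -18392/75 ≈ -245.23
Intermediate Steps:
A(R, y) = (-5 + y)/(2 + R)
m(C, n) = 121 (m(C, n) = 11² = 121)
(m(g, 0)*A(3, -3))*(5/3 - 2/5) = (121*((-5 - 3)/(2 + 3)))*(5/3 - 2/5) = (121*(-8/5))*(5*(⅓) - 2*⅕) = (121*((⅕)*(-8)))*(5/3 - ⅖) = (121*(-8/5))*(19/15) = -968/5*19/15 = -18392/75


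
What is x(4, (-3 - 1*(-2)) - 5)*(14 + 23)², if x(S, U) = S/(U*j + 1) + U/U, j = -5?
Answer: 47915/31 ≈ 1545.6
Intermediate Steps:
x(S, U) = 1 + S/(1 - 5*U) (x(S, U) = S/(U*(-5) + 1) + U/U = S/(-5*U + 1) + 1 = S/(1 - 5*U) + 1 = 1 + S/(1 - 5*U))
x(4, (-3 - 1*(-2)) - 5)*(14 + 23)² = ((1 + 4 - 5*((-3 - 1*(-2)) - 5))/(1 - 5*((-3 - 1*(-2)) - 5)))*(14 + 23)² = ((1 + 4 - 5*((-3 + 2) - 5))/(1 - 5*((-3 + 2) - 5)))*37² = ((1 + 4 - 5*(-1 - 5))/(1 - 5*(-1 - 5)))*1369 = ((1 + 4 - 5*(-6))/(1 - 5*(-6)))*1369 = ((1 + 4 + 30)/(1 + 30))*1369 = (35/31)*1369 = 47915/31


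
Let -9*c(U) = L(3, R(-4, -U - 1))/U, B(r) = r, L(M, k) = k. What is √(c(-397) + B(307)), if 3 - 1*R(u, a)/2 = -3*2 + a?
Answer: √48351821/397 ≈ 17.515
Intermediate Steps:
R(u, a) = 18 - 2*a (R(u, a) = 6 - 2*(-3*2 + a) = 6 - 2*(-6 + a) = 6 + (12 - 2*a) = 18 - 2*a)
c(U) = -(20 + 2*U)/(9*U) (c(U) = -(18 - 2*(-U - 1))/(9*U) = -(18 - 2*(-1 - U))/(9*U) = -(18 + (2 + 2*U))/(9*U) = -(20 + 2*U)/(9*U))
√(c(-397) + B(307)) = √((2/9)*(-10 - 1*(-397))/(-397) + 307) = √((2/9)*(-1/397)*(-10 + 397) + 307) = √((2/9)*(-1/397)*387 + 307) = √(-86/397 + 307) = √(121793/397) = √48351821/397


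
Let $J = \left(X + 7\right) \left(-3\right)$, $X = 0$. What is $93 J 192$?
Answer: $-374976$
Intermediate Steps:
$J = -21$ ($J = \left(0 + 7\right) \left(-3\right) = 7 \left(-3\right) = -21$)
$93 J 192 = 93 \left(-21\right) 192 = \left(-1953\right) 192 = -374976$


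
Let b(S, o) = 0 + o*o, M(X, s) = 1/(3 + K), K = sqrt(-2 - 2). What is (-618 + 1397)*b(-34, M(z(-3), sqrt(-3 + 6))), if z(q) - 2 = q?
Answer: 3895/169 - 9348*I/169 ≈ 23.047 - 55.314*I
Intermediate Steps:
z(q) = 2 + q
K = 2*I (K = sqrt(-4) = 2*I ≈ 2.0*I)
M(X, s) = (3 - 2*I)/13 (M(X, s) = 1/(3 + 2*I) = (3 - 2*I)/13)
b(S, o) = o**2 (b(S, o) = 0 + o**2 = o**2)
(-618 + 1397)*b(-34, M(z(-3), sqrt(-3 + 6))) = (-618 + 1397)*(3/13 - 2*I/13)**2 = 779*(3/13 - 2*I/13)**2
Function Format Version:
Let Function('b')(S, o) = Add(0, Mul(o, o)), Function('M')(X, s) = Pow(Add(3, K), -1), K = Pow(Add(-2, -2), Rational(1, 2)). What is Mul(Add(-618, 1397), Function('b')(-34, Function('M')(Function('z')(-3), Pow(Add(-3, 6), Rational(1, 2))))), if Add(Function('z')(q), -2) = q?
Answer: Add(Rational(3895, 169), Mul(Rational(-9348, 169), I)) ≈ Add(23.047, Mul(-55.314, I))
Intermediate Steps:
Function('z')(q) = Add(2, q)
K = Mul(2, I) (K = Pow(-4, Rational(1, 2)) = Mul(2, I) ≈ Mul(2.0000, I))
Function('M')(X, s) = Mul(Rational(1, 13), Add(3, Mul(-2, I))) (Function('M')(X, s) = Pow(Add(3, Mul(2, I)), -1) = Mul(Rational(1, 13), Add(3, Mul(-2, I))))
Function('b')(S, o) = Pow(o, 2) (Function('b')(S, o) = Add(0, Pow(o, 2)) = Pow(o, 2))
Mul(Add(-618, 1397), Function('b')(-34, Function('M')(Function('z')(-3), Pow(Add(-3, 6), Rational(1, 2))))) = Mul(Add(-618, 1397), Pow(Add(Rational(3, 13), Mul(Rational(-2, 13), I)), 2)) = Mul(779, Pow(Add(Rational(3, 13), Mul(Rational(-2, 13), I)), 2))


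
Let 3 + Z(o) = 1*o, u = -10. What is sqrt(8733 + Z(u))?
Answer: 4*sqrt(545) ≈ 93.381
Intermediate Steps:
Z(o) = -3 + o (Z(o) = -3 + 1*o = -3 + o)
sqrt(8733 + Z(u)) = sqrt(8733 + (-3 - 10)) = sqrt(8733 - 13) = sqrt(8720) = 4*sqrt(545)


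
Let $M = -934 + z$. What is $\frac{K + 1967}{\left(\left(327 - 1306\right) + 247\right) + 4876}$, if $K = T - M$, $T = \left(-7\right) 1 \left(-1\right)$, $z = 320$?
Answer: $\frac{647}{1036} \approx 0.62452$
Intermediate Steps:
$T = 7$ ($T = \left(-7\right) \left(-1\right) = 7$)
$M = -614$ ($M = -934 + 320 = -614$)
$K = 621$ ($K = 7 - -614 = 7 + 614 = 621$)
$\frac{K + 1967}{\left(\left(327 - 1306\right) + 247\right) + 4876} = \frac{621 + 1967}{\left(\left(327 - 1306\right) + 247\right) + 4876} = \frac{2588}{\left(-979 + 247\right) + 4876} = \frac{2588}{-732 + 4876} = \frac{2588}{4144} = 2588 \cdot \frac{1}{4144} = \frac{647}{1036}$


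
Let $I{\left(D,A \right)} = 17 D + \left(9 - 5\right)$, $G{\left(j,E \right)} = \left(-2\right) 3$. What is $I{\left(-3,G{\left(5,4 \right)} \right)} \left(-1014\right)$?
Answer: $47658$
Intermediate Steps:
$G{\left(j,E \right)} = -6$
$I{\left(D,A \right)} = 4 + 17 D$ ($I{\left(D,A \right)} = 17 D + 4 = 4 + 17 D$)
$I{\left(-3,G{\left(5,4 \right)} \right)} \left(-1014\right) = \left(4 + 17 \left(-3\right)\right) \left(-1014\right) = \left(4 - 51\right) \left(-1014\right) = \left(-47\right) \left(-1014\right) = 47658$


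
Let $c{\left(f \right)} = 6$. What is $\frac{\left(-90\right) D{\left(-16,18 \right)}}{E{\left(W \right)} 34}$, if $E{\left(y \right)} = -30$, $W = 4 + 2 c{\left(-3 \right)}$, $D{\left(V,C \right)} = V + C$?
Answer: $\frac{3}{17} \approx 0.17647$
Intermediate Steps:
$D{\left(V,C \right)} = C + V$
$W = 16$ ($W = 4 + 2 \cdot 6 = 4 + 12 = 16$)
$\frac{\left(-90\right) D{\left(-16,18 \right)}}{E{\left(W \right)} 34} = \frac{\left(-90\right) \left(18 - 16\right)}{\left(-30\right) 34} = \frac{\left(-90\right) 2}{-1020} = \left(-180\right) \left(- \frac{1}{1020}\right) = \frac{3}{17}$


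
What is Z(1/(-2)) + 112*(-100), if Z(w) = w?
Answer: -22401/2 ≈ -11201.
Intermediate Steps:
Z(1/(-2)) + 112*(-100) = 1/(-2) + 112*(-100) = -1/2 - 11200 = -22401/2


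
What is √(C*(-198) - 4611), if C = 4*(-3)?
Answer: I*√2235 ≈ 47.276*I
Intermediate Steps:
C = -12
√(C*(-198) - 4611) = √(-12*(-198) - 4611) = √(2376 - 4611) = √(-2235) = I*√2235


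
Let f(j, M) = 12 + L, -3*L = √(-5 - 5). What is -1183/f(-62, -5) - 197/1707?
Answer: -109175215/1114671 - 3549*I*√10/1306 ≈ -97.944 - 8.5934*I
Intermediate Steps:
L = -I*√10/3 (L = -√(-5 - 5)/3 = -I*√10/3 ≈ -1.0541*I)
f(j, M) = 12 - I*√10/3
-1183/f(-62, -5) - 197/1707 = -1183/(12 - I*√10/3) - 197/1707 = -197/1707 - 1183/(12 - I*√10/3)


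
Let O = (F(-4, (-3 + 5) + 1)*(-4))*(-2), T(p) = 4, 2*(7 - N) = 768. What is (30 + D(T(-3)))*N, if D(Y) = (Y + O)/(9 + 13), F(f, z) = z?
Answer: -129688/11 ≈ -11790.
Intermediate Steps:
N = -377 (N = 7 - 1/2*768 = 7 - 384 = -377)
O = 24 (O = (((-3 + 5) + 1)*(-4))*(-2) = ((2 + 1)*(-4))*(-2) = (3*(-4))*(-2) = -12*(-2) = 24)
D(Y) = 12/11 + Y/22 (D(Y) = (Y + 24)/(9 + 13) = (24 + Y)/22 = (24 + Y)*(1/22) = 12/11 + Y/22)
(30 + D(T(-3)))*N = (30 + (12/11 + (1/22)*4))*(-377) = (30 + (12/11 + 2/11))*(-377) = (30 + 14/11)*(-377) = (344/11)*(-377) = -129688/11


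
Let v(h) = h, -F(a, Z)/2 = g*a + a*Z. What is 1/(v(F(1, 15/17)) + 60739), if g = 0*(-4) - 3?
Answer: 17/1032635 ≈ 1.6463e-5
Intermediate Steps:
g = -3 (g = 0 - 3 = -3)
F(a, Z) = 6*a - 2*Z*a (F(a, Z) = -2*(-3*a + a*Z) = -2*(-3*a + Z*a) = 6*a - 2*Z*a)
1/(v(F(1, 15/17)) + 60739) = 1/(2*1*(3 - 15/17) + 60739) = 1/(2*1*(36/17) + 60739) = 1/(72/17 + 60739) = 1/(1032635/17) = 17/1032635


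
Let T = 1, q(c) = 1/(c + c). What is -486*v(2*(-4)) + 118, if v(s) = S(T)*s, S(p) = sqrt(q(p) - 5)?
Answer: 118 + 5832*I*sqrt(2) ≈ 118.0 + 8247.7*I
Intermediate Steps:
q(c) = 1/(2*c)
S(p) = sqrt(-5 + 1/(2*p)) (S(p) = sqrt(1/(2*p) - 5) = sqrt(-5 + 1/(2*p)))
v(s) = 3*I*s*sqrt(2)/2 (v(s) = (sqrt(-20 + 2/1)/2)*s = (sqrt(-20 + 2*1)/2)*s = (sqrt(-20 + 2)/2)*s = (sqrt(-18)/2)*s = ((3*I*sqrt(2))/2)*s = (3*I*sqrt(2)/2)*s = 3*I*s*sqrt(2)/2)
-486*v(2*(-4)) + 118 = -729*I*2*(-4)*sqrt(2) + 118 = -729*I*(-8)*sqrt(2) + 118 = -(-5832)*I*sqrt(2) + 118 = 5832*I*sqrt(2) + 118 = 118 + 5832*I*sqrt(2)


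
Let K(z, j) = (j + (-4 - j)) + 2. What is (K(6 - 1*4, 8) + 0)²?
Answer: 4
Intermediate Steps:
K(z, j) = -2 (K(z, j) = -4 + 2 = -2)
(K(6 - 1*4, 8) + 0)² = (-2 + 0)² = (-2)² = 4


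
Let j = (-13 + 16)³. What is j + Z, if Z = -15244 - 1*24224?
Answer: -39441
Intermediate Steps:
j = 27 (j = 3³ = 27)
Z = -39468 (Z = -15244 - 24224 = -39468)
j + Z = 27 - 39468 = -39441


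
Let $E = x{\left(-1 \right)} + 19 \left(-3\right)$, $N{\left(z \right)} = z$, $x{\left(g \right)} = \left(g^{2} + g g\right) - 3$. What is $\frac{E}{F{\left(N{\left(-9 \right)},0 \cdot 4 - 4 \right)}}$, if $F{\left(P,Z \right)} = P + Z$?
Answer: $\frac{58}{13} \approx 4.4615$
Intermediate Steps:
$x{\left(g \right)} = -3 + 2 g^{2}$ ($x{\left(g \right)} = \left(g^{2} + g^{2}\right) - 3 = 2 g^{2} - 3 = -3 + 2 g^{2}$)
$E = -58$ ($E = \left(-3 + 2 \left(-1\right)^{2}\right) + 19 \left(-3\right) = \left(-3 + 2 \cdot 1\right) - 57 = \left(-3 + 2\right) - 57 = -1 - 57 = -58$)
$\frac{E}{F{\left(N{\left(-9 \right)},0 \cdot 4 - 4 \right)}} = - \frac{58}{-9 + \left(0 \cdot 4 - 4\right)} = - \frac{58}{-9 + \left(0 - 4\right)} = - \frac{58}{-9 - 4} = - \frac{58}{-13} = \left(-58\right) \left(- \frac{1}{13}\right) = \frac{58}{13}$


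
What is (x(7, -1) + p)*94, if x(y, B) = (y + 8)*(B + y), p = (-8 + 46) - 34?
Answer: 8836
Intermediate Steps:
p = 4 (p = 38 - 34 = 4)
x(y, B) = (8 + y)*(B + y)
(x(7, -1) + p)*94 = ((7² + 8*(-1) + 8*7 - 1*7) + 4)*94 = ((49 - 8 + 56 - 7) + 4)*94 = (90 + 4)*94 = 94*94 = 8836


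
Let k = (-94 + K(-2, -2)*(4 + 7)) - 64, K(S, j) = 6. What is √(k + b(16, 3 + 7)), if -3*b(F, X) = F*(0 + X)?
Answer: 2*I*√327/3 ≈ 12.055*I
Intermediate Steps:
b(F, X) = -F*X/3 (b(F, X) = -F*(0 + X)/3 = -F*X/3)
k = -92 (k = (-94 + 6*(4 + 7)) - 64 = (-94 + 6*11) - 64 = (-94 + 66) - 64 = -28 - 64 = -92)
√(k + b(16, 3 + 7)) = √(-92 - ⅓*16*(3 + 7)) = √(-92 - ⅓*16*10) = √(-92 - 160/3) = √(-436/3) = 2*I*√327/3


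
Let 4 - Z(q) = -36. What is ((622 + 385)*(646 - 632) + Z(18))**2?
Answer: 199883044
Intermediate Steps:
Z(q) = 40 (Z(q) = 4 - 1*(-36) = 4 + 36 = 40)
((622 + 385)*(646 - 632) + Z(18))**2 = ((622 + 385)*(646 - 632) + 40)**2 = (1007*14 + 40)**2 = (14098 + 40)**2 = 14138**2 = 199883044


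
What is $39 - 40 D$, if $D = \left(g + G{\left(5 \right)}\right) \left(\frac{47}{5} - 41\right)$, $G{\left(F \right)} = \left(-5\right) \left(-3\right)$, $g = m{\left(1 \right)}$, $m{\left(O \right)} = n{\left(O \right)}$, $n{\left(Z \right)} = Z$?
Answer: $20263$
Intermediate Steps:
$m{\left(O \right)} = O$
$g = 1$
$G{\left(F \right)} = 15$
$D = - \frac{2528}{5}$ ($D = \left(1 + 15\right) \left(\frac{47}{5} - 41\right) = 16 \left(47 \cdot \frac{1}{5} - 41\right) = 16 \left(\frac{47}{5} - 41\right) = 16 \left(- \frac{158}{5}\right) = - \frac{2528}{5} \approx -505.6$)
$39 - 40 D = 39 - -20224 = 39 + 20224 = 20263$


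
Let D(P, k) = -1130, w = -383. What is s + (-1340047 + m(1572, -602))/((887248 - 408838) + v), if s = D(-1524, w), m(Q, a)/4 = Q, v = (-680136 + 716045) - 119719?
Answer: -447231759/394600 ≈ -1133.4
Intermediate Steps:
v = -83810 (v = 35909 - 119719 = -83810)
m(Q, a) = 4*Q
s = -1130
s + (-1340047 + m(1572, -602))/((887248 - 408838) + v) = -1130 + (-1340047 + 4*1572)/((887248 - 408838) - 83810) = -1130 + (-1340047 + 6288)/(478410 - 83810) = -1130 - 1333759/394600 = -447231759/394600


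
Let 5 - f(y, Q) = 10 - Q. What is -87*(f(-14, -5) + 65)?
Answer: -4785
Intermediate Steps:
f(y, Q) = -5 + Q (f(y, Q) = 5 - (10 - Q) = 5 + (-10 + Q) = -5 + Q)
-87*(f(-14, -5) + 65) = -87*((-5 - 5) + 65) = -87*(-10 + 65) = -87*55 = -4785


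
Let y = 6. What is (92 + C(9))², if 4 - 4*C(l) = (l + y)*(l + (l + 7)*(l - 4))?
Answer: 927369/16 ≈ 57961.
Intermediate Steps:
C(l) = 1 - (6 + l)*(l + (-4 + l)*(7 + l))/4 (C(l) = 1 - (l + 6)*(l + (l + 7)*(l - 4))/4 = 1 - (6 + l)*(l + (7 + l)*(-4 + l))/4 = 1 - (6 + l)*(l + (-4 + l)*(7 + l))/4)
(92 + C(9))² = (92 + (43 + 9 - 5/2*9² - ¼*9³))² = (92 + (43 + 9 - 5/2*81 - ¼*729))² = (92 + (43 + 9 - 405/2 - 729/4))² = (92 - 1331/4)² = (-963/4)² = 927369/16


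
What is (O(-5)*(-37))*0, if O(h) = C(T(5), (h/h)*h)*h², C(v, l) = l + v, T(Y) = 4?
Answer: 0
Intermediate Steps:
O(h) = h²*(4 + h) (O(h) = ((h/h)*h + 4)*h² = (1*h + 4)*h² = (h + 4)*h² = (4 + h)*h² = h²*(4 + h))
(O(-5)*(-37))*0 = (((-5)²*(4 - 5))*(-37))*0 = ((25*(-1))*(-37))*0 = -25*(-37)*0 = 925*0 = 0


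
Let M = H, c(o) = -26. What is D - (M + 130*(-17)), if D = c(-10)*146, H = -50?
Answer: -1536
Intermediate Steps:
D = -3796 (D = -26*146 = -3796)
M = -50
D - (M + 130*(-17)) = -3796 - (-50 + 130*(-17)) = -3796 - (-50 - 2210) = -3796 - 1*(-2260) = -3796 + 2260 = -1536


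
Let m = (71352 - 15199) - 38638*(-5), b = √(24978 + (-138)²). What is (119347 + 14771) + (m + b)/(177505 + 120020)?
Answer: 39903707293/297525 + √44022/297525 ≈ 1.3412e+5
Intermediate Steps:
b = √44022 (b = √(24978 + 19044) = √44022 ≈ 209.81)
m = 249343 (m = 56153 + 193190 = 249343)
(119347 + 14771) + (m + b)/(177505 + 120020) = (119347 + 14771) + (249343 + √44022)/(177505 + 120020) = 134118 + (249343 + √44022)/297525 = 134118 + (249343 + √44022)*(1/297525) = 134118 + (249343/297525 + √44022/297525) = 39903707293/297525 + √44022/297525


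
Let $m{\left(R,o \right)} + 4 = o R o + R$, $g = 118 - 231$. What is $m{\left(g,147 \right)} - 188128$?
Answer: $-2630062$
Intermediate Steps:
$g = -113$
$m{\left(R,o \right)} = -4 + R + R o^{2}$ ($m{\left(R,o \right)} = -4 + \left(o R o + R\right) = -4 + \left(R o o + R\right) = -4 + \left(R o^{2} + R\right) = -4 + \left(R + R o^{2}\right) = -4 + R + R o^{2}$)
$m{\left(g,147 \right)} - 188128 = \left(-4 - 113 - 113 \cdot 147^{2}\right) - 188128 = \left(-4 - 113 - 2441817\right) - 188128 = -2441934 - 188128 = -2630062$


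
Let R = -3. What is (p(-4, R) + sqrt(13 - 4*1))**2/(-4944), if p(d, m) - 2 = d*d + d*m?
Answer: -363/1648 ≈ -0.22027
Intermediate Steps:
p(d, m) = 2 + d**2 + d*m (p(d, m) = 2 + (d*d + d*m) = 2 + (d**2 + d*m) = 2 + d**2 + d*m)
(p(-4, R) + sqrt(13 - 4*1))**2/(-4944) = ((2 + (-4)**2 - 4*(-3)) + sqrt(13 - 4*1))**2/(-4944) = ((2 + 16 + 12) + sqrt(13 - 4))**2*(-1/4944) = (30 + sqrt(9))**2*(-1/4944) = (30 + 3)**2*(-1/4944) = 33**2*(-1/4944) = 1089*(-1/4944) = -363/1648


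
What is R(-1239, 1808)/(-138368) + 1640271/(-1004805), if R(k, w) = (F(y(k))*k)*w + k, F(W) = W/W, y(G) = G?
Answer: 675053224609/46344286080 ≈ 14.566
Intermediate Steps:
F(W) = 1
R(k, w) = k + k*w (R(k, w) = (1*k)*w + k = k*w + k = k + k*w)
R(-1239, 1808)/(-138368) + 1640271/(-1004805) = -1239*(1 + 1808)/(-138368) + 1640271/(-1004805) = -1239*1809*(-1/138368) + 1640271*(-1/1004805) = -2241351*(-1/138368) - 546757/334935 = 2241351/138368 - 546757/334935 = 675053224609/46344286080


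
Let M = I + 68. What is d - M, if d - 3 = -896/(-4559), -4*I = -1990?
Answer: -5127083/9118 ≈ -562.30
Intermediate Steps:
I = 995/2 (I = -¼*(-1990) = 995/2 ≈ 497.50)
d = 14573/4559 (d = 3 - 896/(-4559) = 3 - 896*(-1/4559) = 3 + 896/4559 = 14573/4559 ≈ 3.1965)
M = 1131/2 (M = 995/2 + 68 = 1131/2 ≈ 565.50)
d - M = 14573/4559 - 1*1131/2 = 14573/4559 - 1131/2 = -5127083/9118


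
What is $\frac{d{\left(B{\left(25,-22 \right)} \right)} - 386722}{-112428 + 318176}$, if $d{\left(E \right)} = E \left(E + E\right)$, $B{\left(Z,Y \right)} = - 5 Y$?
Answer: $- \frac{181261}{102874} \approx -1.762$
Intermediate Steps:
$d{\left(E \right)} = 2 E^{2}$ ($d{\left(E \right)} = E 2 E = 2 E^{2}$)
$\frac{d{\left(B{\left(25,-22 \right)} \right)} - 386722}{-112428 + 318176} = \frac{2 \left(\left(-5\right) \left(-22\right)\right)^{2} - 386722}{-112428 + 318176} = \frac{2 \cdot 110^{2} - 386722}{205748} = \left(2 \cdot 12100 - 386722\right) \frac{1}{205748} = \left(24200 - 386722\right) \frac{1}{205748} = \left(-362522\right) \frac{1}{205748} = - \frac{181261}{102874}$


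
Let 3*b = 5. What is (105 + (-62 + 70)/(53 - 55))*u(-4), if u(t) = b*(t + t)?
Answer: -4040/3 ≈ -1346.7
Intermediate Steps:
b = 5/3 (b = (1/3)*5 = 5/3 ≈ 1.6667)
u(t) = 10*t/3 (u(t) = 5*(t + t)/3 = 5*(2*t)/3 = 10*t/3)
(105 + (-62 + 70)/(53 - 55))*u(-4) = (105 + (-62 + 70)/(53 - 55))*((10/3)*(-4)) = (105 + 8/(-2))*(-40/3) = (105 + 8*(-1/2))*(-40/3) = (105 - 4)*(-40/3) = 101*(-40/3) = -4040/3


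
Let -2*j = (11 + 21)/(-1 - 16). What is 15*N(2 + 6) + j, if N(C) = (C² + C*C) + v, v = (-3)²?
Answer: 34951/17 ≈ 2055.9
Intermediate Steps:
v = 9
j = 16/17 (j = -(11 + 21)/(2*(-1 - 16)) = -16/(-17) = -16*(-1)/17 = -½*(-32/17) = 16/17 ≈ 0.94118)
N(C) = 9 + 2*C² (N(C) = (C² + C*C) + 9 = (C² + C²) + 9 = 2*C² + 9 = 9 + 2*C²)
15*N(2 + 6) + j = 15*(9 + 2*(2 + 6)²) + 16/17 = 15*(9 + 2*8²) + 16/17 = 15*(9 + 2*64) + 16/17 = 15*(9 + 128) + 16/17 = 15*137 + 16/17 = 2055 + 16/17 = 34951/17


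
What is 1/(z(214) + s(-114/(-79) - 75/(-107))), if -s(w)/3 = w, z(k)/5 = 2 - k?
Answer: -8453/9014549 ≈ -0.00093771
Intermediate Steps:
z(k) = 10 - 5*k (z(k) = 5*(2 - k) = 10 - 5*k)
s(w) = -3*w
1/(z(214) + s(-114/(-79) - 75/(-107))) = 1/((10 - 5*214) - 3*(-114/(-79) - 75/(-107))) = 1/((10 - 1070) - 3*(-114*(-1/79) - 75*(-1/107))) = 1/(-1060 - 3*(114/79 + 75/107)) = 1/(-1060 - 3*18123/8453) = 1/(-1060 - 54369/8453) = 1/(-9014549/8453) = -8453/9014549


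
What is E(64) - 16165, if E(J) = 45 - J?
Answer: -16184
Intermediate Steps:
E(64) - 16165 = (45 - 1*64) - 16165 = (45 - 64) - 16165 = -19 - 16165 = -16184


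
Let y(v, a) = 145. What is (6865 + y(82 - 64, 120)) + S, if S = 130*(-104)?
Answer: -6510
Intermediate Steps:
S = -13520
(6865 + y(82 - 64, 120)) + S = (6865 + 145) - 13520 = 7010 - 13520 = -6510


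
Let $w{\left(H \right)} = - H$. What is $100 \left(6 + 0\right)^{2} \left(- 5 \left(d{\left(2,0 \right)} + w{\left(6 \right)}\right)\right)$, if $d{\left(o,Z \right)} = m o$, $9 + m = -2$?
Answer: $504000$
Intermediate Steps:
$m = -11$ ($m = -9 - 2 = -11$)
$d{\left(o,Z \right)} = - 11 o$
$100 \left(6 + 0\right)^{2} \left(- 5 \left(d{\left(2,0 \right)} + w{\left(6 \right)}\right)\right) = 100 \left(6 + 0\right)^{2} \left(- 5 \left(\left(-11\right) 2 - 6\right)\right) = 100 \cdot 6^{2} \left(- 5 \left(-22 - 6\right)\right) = 100 \cdot 36 \left(\left(-5\right) \left(-28\right)\right) = 3600 \cdot 140 = 504000$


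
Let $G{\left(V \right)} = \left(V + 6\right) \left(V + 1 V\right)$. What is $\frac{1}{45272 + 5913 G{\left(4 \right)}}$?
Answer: $\frac{1}{518312} \approx 1.9293 \cdot 10^{-6}$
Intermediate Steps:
$G{\left(V \right)} = 2 V \left(6 + V\right)$ ($G{\left(V \right)} = \left(6 + V\right) \left(V + V\right) = \left(6 + V\right) 2 V = 2 V \left(6 + V\right)$)
$\frac{1}{45272 + 5913 G{\left(4 \right)}} = \frac{1}{45272 + 5913 \cdot 2 \cdot 4 \left(6 + 4\right)} = \frac{1}{45272 + 5913 \cdot 2 \cdot 4 \cdot 10} = \frac{1}{45272 + 5913 \cdot 80} = \frac{1}{45272 + 473040} = \frac{1}{518312}$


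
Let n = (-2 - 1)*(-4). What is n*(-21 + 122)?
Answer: 1212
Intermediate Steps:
n = 12 (n = -3*(-4) = 12)
n*(-21 + 122) = 12*(-21 + 122) = 12*101 = 1212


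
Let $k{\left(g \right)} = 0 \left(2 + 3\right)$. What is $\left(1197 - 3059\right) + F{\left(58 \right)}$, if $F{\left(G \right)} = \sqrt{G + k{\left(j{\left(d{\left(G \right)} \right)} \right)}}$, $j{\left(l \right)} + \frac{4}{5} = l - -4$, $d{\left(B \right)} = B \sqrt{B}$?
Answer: $-1862 + \sqrt{58} \approx -1854.4$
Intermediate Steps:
$d{\left(B \right)} = B^{\frac{3}{2}}$
$j{\left(l \right)} = \frac{16}{5} + l$ ($j{\left(l \right)} = - \frac{4}{5} + \left(l - -4\right) = - \frac{4}{5} + \left(l + 4\right) = - \frac{4}{5} + \left(4 + l\right) = \frac{16}{5} + l$)
$k{\left(g \right)} = 0$ ($k{\left(g \right)} = 0 \cdot 5 = 0$)
$F{\left(G \right)} = \sqrt{G}$ ($F{\left(G \right)} = \sqrt{G + 0} = \sqrt{G}$)
$\left(1197 - 3059\right) + F{\left(58 \right)} = \left(1197 - 3059\right) + \sqrt{58} = -1862 + \sqrt{58}$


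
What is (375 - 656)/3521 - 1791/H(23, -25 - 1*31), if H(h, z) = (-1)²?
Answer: -6306392/3521 ≈ -1791.1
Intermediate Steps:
H(h, z) = 1
(375 - 656)/3521 - 1791/H(23, -25 - 1*31) = (375 - 656)/3521 - 1791/1 = -281*1/3521 - 1791*1 = -281/3521 - 1791 = -6306392/3521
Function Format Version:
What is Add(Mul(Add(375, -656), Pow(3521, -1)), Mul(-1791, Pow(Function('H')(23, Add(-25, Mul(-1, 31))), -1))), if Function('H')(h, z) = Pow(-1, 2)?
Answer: Rational(-6306392, 3521) ≈ -1791.1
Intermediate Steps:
Function('H')(h, z) = 1
Add(Mul(Add(375, -656), Pow(3521, -1)), Mul(-1791, Pow(Function('H')(23, Add(-25, Mul(-1, 31))), -1))) = Add(Mul(Add(375, -656), Pow(3521, -1)), Mul(-1791, Pow(1, -1))) = Add(Mul(-281, Rational(1, 3521)), Mul(-1791, 1)) = Add(Rational(-281, 3521), -1791) = Rational(-6306392, 3521)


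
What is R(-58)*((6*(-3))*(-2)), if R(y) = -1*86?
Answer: -3096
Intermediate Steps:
R(y) = -86
R(-58)*((6*(-3))*(-2)) = -86*6*(-3)*(-2) = -(-1548)*(-2) = -86*36 = -3096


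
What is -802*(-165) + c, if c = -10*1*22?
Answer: 132110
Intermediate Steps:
c = -220 (c = -10*22 = -220)
-802*(-165) + c = -802*(-165) - 220 = 132330 - 220 = 132110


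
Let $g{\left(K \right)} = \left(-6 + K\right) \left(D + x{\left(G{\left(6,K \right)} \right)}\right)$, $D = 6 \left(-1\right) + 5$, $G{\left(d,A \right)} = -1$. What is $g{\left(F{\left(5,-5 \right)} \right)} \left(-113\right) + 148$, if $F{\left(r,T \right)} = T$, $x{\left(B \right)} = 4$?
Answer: $3877$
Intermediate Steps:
$D = -1$ ($D = -6 + 5 = -1$)
$g{\left(K \right)} = -18 + 3 K$ ($g{\left(K \right)} = \left(-6 + K\right) \left(-1 + 4\right) = \left(-6 + K\right) 3 = -18 + 3 K$)
$g{\left(F{\left(5,-5 \right)} \right)} \left(-113\right) + 148 = \left(-18 + 3 \left(-5\right)\right) \left(-113\right) + 148 = \left(-18 - 15\right) \left(-113\right) + 148 = \left(-33\right) \left(-113\right) + 148 = 3729 + 148 = 3877$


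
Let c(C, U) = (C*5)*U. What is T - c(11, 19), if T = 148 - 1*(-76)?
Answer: -821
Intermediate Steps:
c(C, U) = 5*C*U (c(C, U) = (5*C)*U = 5*C*U)
T = 224 (T = 148 + 76 = 224)
T - c(11, 19) = 224 - 5*11*19 = 224 - 1*1045 = 224 - 1045 = -821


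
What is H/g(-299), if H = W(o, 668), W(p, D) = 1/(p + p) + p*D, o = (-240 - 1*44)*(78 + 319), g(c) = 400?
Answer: -3396676193869/18039680 ≈ -1.8829e+5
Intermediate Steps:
o = -112748 (o = (-240 - 44)*397 = -284*397 = -112748)
W(p, D) = 1/(2*p) + D*p
H = -16983380969345/225496 (H = (½)/(-112748) + 668*(-112748) = (½)*(-1/112748) - 75315664 = -1/225496 - 75315664 = -16983380969345/225496 ≈ -7.5316e+7)
H/g(-299) = -16983380969345/225496/400 = -16983380969345/225496*1/400 = -3396676193869/18039680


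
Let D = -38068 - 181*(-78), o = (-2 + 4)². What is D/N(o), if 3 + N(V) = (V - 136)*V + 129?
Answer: 11975/201 ≈ 59.577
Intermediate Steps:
o = 4 (o = 2² = 4)
N(V) = 126 + V*(-136 + V) (N(V) = -3 + ((V - 136)*V + 129) = -3 + ((-136 + V)*V + 129) = -3 + (V*(-136 + V) + 129) = -3 + (129 + V*(-136 + V)) = 126 + V*(-136 + V))
D = -23950 (D = -38068 + 14118 = -23950)
D/N(o) = -23950/(126 + 4² - 136*4) = -23950/(126 + 16 - 544) = -23950/(-402) = -23950*(-1/402) = 11975/201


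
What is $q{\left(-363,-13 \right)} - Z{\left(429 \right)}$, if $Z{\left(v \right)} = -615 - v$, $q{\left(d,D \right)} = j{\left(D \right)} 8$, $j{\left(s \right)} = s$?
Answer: $940$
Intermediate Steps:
$q{\left(d,D \right)} = 8 D$ ($q{\left(d,D \right)} = D 8 = 8 D$)
$q{\left(-363,-13 \right)} - Z{\left(429 \right)} = 8 \left(-13\right) - \left(-615 - 429\right) = -104 - \left(-615 - 429\right) = -104 - -1044 = -104 + 1044 = 940$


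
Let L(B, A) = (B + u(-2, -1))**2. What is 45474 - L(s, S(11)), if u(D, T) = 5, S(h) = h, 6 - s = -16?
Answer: 44745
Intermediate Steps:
s = 22 (s = 6 - 1*(-16) = 6 + 16 = 22)
L(B, A) = (5 + B)**2 (L(B, A) = (B + 5)**2 = (5 + B)**2)
45474 - L(s, S(11)) = 45474 - (5 + 22)**2 = 45474 - 1*27**2 = 45474 - 1*729 = 45474 - 729 = 44745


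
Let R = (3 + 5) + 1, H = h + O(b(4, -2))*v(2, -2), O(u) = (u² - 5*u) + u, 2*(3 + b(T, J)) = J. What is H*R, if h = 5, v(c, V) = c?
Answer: 621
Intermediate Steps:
b(T, J) = -3 + J/2
O(u) = u² - 4*u
H = 69 (H = 5 + ((-3 + (½)*(-2))*(-4 + (-3 + (½)*(-2))))*2 = 5 + ((-3 - 1)*(-4 + (-3 - 1)))*2 = 5 - 4*(-4 - 4)*2 = 5 - 4*(-8)*2 = 5 + 32*2 = 5 + 64 = 69)
R = 9 (R = 8 + 1 = 9)
H*R = 69*9 = 621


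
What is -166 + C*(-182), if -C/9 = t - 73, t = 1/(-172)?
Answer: -10298459/86 ≈ -1.1975e+5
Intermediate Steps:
t = -1/172 ≈ -0.0058140
C = 113013/172 (C = -9*(-1/172 - 73) = -9*(-12557/172) = 113013/172 ≈ 657.05)
-166 + C*(-182) = -166 + (113013/172)*(-182) = -166 - 10284183/86 = -10298459/86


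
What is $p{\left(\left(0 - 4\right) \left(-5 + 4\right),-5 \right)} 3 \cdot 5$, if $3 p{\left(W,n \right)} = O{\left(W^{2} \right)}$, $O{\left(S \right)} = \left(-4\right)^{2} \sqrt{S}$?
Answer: $320$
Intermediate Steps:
$O{\left(S \right)} = 16 \sqrt{S}$
$p{\left(W,n \right)} = \frac{16 \sqrt{W^{2}}}{3}$
$p{\left(\left(0 - 4\right) \left(-5 + 4\right),-5 \right)} 3 \cdot 5 = \frac{16 \sqrt{\left(\left(0 - 4\right) \left(-5 + 4\right)\right)^{2}}}{3} \cdot 3 \cdot 5 = \frac{16 \sqrt{\left(\left(-4\right) \left(-1\right)\right)^{2}}}{3} \cdot 3 \cdot 5 = \frac{16 \sqrt{4^{2}}}{3} \cdot 3 \cdot 5 = \frac{16 \sqrt{16}}{3} \cdot 3 \cdot 5 = \frac{16}{3} \cdot 4 \cdot 3 \cdot 5 = \frac{64}{3} \cdot 3 \cdot 5 = 64 \cdot 5 = 320$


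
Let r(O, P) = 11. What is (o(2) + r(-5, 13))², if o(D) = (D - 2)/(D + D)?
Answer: 121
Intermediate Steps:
o(D) = (-2 + D)/(2*D) (o(D) = (-2 + D)/((2*D)) = (-2 + D)*(1/(2*D)) = (-2 + D)/(2*D))
(o(2) + r(-5, 13))² = ((½)*(-2 + 2)/2 + 11)² = ((½)*(½)*0 + 11)² = (0 + 11)² = 11² = 121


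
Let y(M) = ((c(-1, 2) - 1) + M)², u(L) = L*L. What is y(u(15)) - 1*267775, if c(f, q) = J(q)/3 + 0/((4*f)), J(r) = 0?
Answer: -217599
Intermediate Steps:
c(f, q) = 0 (c(f, q) = 0/3 + 0/((4*f)) = 0*(⅓) + 0*(1/(4*f)) = 0 + 0 = 0)
u(L) = L²
y(M) = (-1 + M)² (y(M) = ((0 - 1) + M)² = (-1 + M)²)
y(u(15)) - 1*267775 = (-1 + 15²)² - 1*267775 = (-1 + 225)² - 267775 = 224² - 267775 = 50176 - 267775 = -217599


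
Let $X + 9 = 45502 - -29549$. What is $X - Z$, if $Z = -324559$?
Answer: $399601$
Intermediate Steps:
$X = 75042$ ($X = -9 + \left(45502 - -29549\right) = -9 + \left(45502 + 29549\right) = -9 + 75051 = 75042$)
$X - Z = 75042 - -324559 = 75042 + 324559 = 399601$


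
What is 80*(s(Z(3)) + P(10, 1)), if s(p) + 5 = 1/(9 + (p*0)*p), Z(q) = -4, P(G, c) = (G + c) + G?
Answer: 11600/9 ≈ 1288.9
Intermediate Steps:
P(G, c) = c + 2*G
s(p) = -44/9 (s(p) = -5 + 1/(9 + (p*0)*p) = -5 + 1/(9 + 0*p) = -5 + 1/(9 + 0) = -5 + 1/9 = -5 + ⅑ = -44/9)
80*(s(Z(3)) + P(10, 1)) = 80*(-44/9 + (1 + 2*10)) = 80*(-44/9 + (1 + 20)) = 80*(-44/9 + 21) = 80*(145/9) = 11600/9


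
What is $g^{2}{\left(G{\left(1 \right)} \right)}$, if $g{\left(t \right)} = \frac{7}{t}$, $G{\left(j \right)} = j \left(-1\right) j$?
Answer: $49$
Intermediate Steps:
$G{\left(j \right)} = - j^{2}$ ($G{\left(j \right)} = - j j = - j^{2}$)
$g^{2}{\left(G{\left(1 \right)} \right)} = \left(\frac{7}{\left(-1\right) 1^{2}}\right)^{2} = \left(\frac{7}{\left(-1\right) 1}\right)^{2} = \left(\frac{7}{-1}\right)^{2} = \left(7 \left(-1\right)\right)^{2} = \left(-7\right)^{2} = 49$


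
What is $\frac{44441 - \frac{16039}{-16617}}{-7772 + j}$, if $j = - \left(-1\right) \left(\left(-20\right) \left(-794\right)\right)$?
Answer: $\frac{184623034}{33682659} \approx 5.4812$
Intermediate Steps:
$j = 15880$ ($j = - \left(-1\right) 15880 = \left(-1\right) \left(-15880\right) = 15880$)
$\frac{44441 - \frac{16039}{-16617}}{-7772 + j} = \frac{44441 - \frac{16039}{-16617}}{-7772 + 15880} = \frac{44441 - - \frac{16039}{16617}}{8108} = \left(44441 + \frac{16039}{16617}\right) \frac{1}{8108} = \frac{738492136}{16617} \cdot \frac{1}{8108} = \frac{184623034}{33682659}$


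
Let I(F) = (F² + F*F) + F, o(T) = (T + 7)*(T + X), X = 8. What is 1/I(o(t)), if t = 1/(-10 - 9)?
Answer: 130321/801764700 ≈ 0.00016254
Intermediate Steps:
t = -1/19 (t = 1/(-19) = -1/19 ≈ -0.052632)
o(T) = (7 + T)*(8 + T) (o(T) = (T + 7)*(T + 8) = (7 + T)*(8 + T))
I(F) = F + 2*F² (I(F) = (F² + F²) + F = 2*F² + F = F + 2*F²)
1/I(o(t)) = 1/((56 + (-1/19)² + 15*(-1/19))*(1 + 2*(56 + (-1/19)² + 15*(-1/19)))) = 1/((56 + 1/361 - 15/19)*(1 + 2*(56 + 1/361 - 15/19))) = 1/(19932*(1 + 2*(19932/361))/361) = 1/(19932*(1 + 39864/361)/361) = 1/((19932/361)*(40225/361)) = 1/(801764700/130321) = 130321/801764700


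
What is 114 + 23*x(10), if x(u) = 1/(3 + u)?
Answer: 1505/13 ≈ 115.77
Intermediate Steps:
114 + 23*x(10) = 114 + 23/(3 + 10) = 114 + 23/13 = 1505/13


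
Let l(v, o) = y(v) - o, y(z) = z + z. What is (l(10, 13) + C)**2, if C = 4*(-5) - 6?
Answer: 361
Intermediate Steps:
y(z) = 2*z
l(v, o) = -o + 2*v (l(v, o) = 2*v - o = -o + 2*v)
C = -26 (C = -20 - 6 = -26)
(l(10, 13) + C)**2 = ((-1*13 + 2*10) - 26)**2 = ((-13 + 20) - 26)**2 = (7 - 26)**2 = (-19)**2 = 361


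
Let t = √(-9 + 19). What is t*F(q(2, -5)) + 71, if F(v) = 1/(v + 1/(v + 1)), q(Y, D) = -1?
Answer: 71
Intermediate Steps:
t = √10 ≈ 3.1623
F(v) = 1/(v + 1/(1 + v))
t*F(q(2, -5)) + 71 = √10*((1 - 1)/(1 - 1 + (-1)²)) + 71 = √10*(0/(1 - 1 + 1)) + 71 = √10*(0/1) + 71 = √10*(1*0) + 71 = √10*0 + 71 = 0 + 71 = 71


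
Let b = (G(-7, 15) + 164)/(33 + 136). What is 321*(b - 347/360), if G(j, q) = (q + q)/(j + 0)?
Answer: -66019/10920 ≈ -6.0457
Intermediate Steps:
G(j, q) = 2*q/j (G(j, q) = (2*q)/j = 2*q/j)
b = 86/91 (b = (2*15/(-7) + 164)/(33 + 136) = (2*15*(-⅐) + 164)/169 = (-30/7 + 164)*(1/169) = (1118/7)*(1/169) = 86/91 ≈ 0.94506)
321*(b - 347/360) = 321*(86/91 - 347/360) = 321*(-617/32760) = -66019/10920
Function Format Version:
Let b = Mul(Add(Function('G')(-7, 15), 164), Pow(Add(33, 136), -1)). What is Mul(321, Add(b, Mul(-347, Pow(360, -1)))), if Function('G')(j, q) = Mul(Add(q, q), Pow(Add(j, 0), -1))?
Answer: Rational(-66019, 10920) ≈ -6.0457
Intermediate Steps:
Function('G')(j, q) = Mul(2, q, Pow(j, -1)) (Function('G')(j, q) = Mul(Mul(2, q), Pow(j, -1)) = Mul(2, q, Pow(j, -1)))
b = Rational(86, 91) (b = Mul(Add(Mul(2, 15, Pow(-7, -1)), 164), Pow(Add(33, 136), -1)) = Mul(Add(Mul(2, 15, Rational(-1, 7)), 164), Pow(169, -1)) = Mul(Add(Rational(-30, 7), 164), Rational(1, 169)) = Mul(Rational(1118, 7), Rational(1, 169)) = Rational(86, 91) ≈ 0.94506)
Mul(321, Add(b, Mul(-347, Pow(360, -1)))) = Mul(321, Add(Rational(86, 91), Mul(-347, Pow(360, -1)))) = Mul(321, Add(Rational(86, 91), Mul(-347, Rational(1, 360)))) = Mul(321, Add(Rational(86, 91), Rational(-347, 360))) = Mul(321, Rational(-617, 32760)) = Rational(-66019, 10920)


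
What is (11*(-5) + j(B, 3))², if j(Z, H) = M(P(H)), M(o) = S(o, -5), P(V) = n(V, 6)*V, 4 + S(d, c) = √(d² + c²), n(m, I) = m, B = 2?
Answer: (59 - √106)² ≈ 2372.1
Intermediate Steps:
S(d, c) = -4 + √(c² + d²) (S(d, c) = -4 + √(d² + c²) = -4 + √(c² + d²))
P(V) = V² (P(V) = V*V = V²)
M(o) = -4 + √(25 + o²) (M(o) = -4 + √((-5)² + o²) = -4 + √(25 + o²))
j(Z, H) = -4 + √(25 + H⁴) (j(Z, H) = -4 + √(25 + (H²)²) = -4 + √(25 + H⁴))
(11*(-5) + j(B, 3))² = (11*(-5) + (-4 + √(25 + 3⁴)))² = (-55 + (-4 + √(25 + 81)))² = (-55 + (-4 + √106))² = (-59 + √106)²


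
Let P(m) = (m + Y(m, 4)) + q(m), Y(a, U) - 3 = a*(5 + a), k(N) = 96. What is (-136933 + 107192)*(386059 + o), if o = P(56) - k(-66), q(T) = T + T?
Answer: -11585606550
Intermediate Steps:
Y(a, U) = 3 + a*(5 + a)
q(T) = 2*T
P(m) = 3 + m² + 8*m (P(m) = (m + (3 + m² + 5*m)) + 2*m = (3 + m² + 6*m) + 2*m = 3 + m² + 8*m)
o = 3491 (o = (3 + 56² + 8*56) - 1*96 = (3 + 3136 + 448) - 96 = 3587 - 96 = 3491)
(-136933 + 107192)*(386059 + o) = (-136933 + 107192)*(386059 + 3491) = -29741*389550 = -11585606550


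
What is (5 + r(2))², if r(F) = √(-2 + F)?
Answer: 25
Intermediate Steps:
(5 + r(2))² = (5 + √(-2 + 2))² = (5 + √0)² = (5 + 0)² = 5² = 25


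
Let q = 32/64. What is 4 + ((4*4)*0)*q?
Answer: 4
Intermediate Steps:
q = ½ (q = 32*(1/64) = ½ ≈ 0.50000)
4 + ((4*4)*0)*q = 4 + ((4*4)*0)*(½) = 4 + (16*0)*(½) = 4 + 0*(½) = 4 + 0 = 4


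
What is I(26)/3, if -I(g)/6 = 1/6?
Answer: -⅓ ≈ -0.33333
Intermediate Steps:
I(g) = -1 (I(g) = -6/6 = -6*⅙ = -1)
I(26)/3 = -1/3 = -1*⅓ = -⅓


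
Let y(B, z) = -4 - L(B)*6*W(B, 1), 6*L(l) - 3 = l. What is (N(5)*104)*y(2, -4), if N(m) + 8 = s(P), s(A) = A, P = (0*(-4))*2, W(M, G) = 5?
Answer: 24128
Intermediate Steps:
P = 0 (P = 0*2 = 0)
L(l) = ½ + l/6
N(m) = -8 (N(m) = -8 + 0 = -8)
y(B, z) = -19 - 5*B (y(B, z) = -4 - (½ + B/6)*6*5 = -4 - (3 + B)*5 = -4 - (15 + 5*B) = -4 + (-15 - 5*B) = -19 - 5*B)
(N(5)*104)*y(2, -4) = (-8*104)*(-19 - 5*2) = -832*(-19 - 10) = -832*(-29) = 24128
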